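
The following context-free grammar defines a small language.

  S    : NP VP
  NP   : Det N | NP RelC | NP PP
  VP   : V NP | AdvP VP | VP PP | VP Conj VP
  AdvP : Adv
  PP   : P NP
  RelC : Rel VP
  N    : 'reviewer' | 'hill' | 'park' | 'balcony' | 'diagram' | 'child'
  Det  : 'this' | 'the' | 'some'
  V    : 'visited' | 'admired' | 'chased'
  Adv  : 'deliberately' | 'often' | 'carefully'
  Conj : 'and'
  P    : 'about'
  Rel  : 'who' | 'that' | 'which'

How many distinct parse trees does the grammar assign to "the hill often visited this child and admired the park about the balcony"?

7

Two of the 7 distinct bracketings:
[S [NP [Det the] [N hill]] [VP [AdvP [Adv often]] [VP [VP [VP [V visited] [NP [Det this] [N child]]] [Conj and] [VP [V admired] [NP [Det the] [N park]]]] [PP [P about] [NP [Det the] [N balcony]]]]]]
[S [NP [Det the] [N hill]] [VP [AdvP [Adv often]] [VP [VP [V visited] [NP [Det this] [N child]]] [Conj and] [VP [V admired] [NP [NP [Det the] [N park]] [PP [P about] [NP [Det the] [N balcony]]]]]]]]
The difference turns on whether NP → NP PP is used at the relevant span, versus an alternative expansion of NP.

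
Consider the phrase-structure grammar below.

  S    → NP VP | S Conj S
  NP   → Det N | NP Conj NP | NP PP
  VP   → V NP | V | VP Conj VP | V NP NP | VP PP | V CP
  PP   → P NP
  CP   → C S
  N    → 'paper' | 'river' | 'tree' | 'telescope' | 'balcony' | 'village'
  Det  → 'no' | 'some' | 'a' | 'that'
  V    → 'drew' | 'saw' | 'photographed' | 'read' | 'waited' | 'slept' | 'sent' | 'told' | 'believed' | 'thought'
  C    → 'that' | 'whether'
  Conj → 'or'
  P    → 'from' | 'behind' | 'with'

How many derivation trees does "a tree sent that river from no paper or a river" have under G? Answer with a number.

Two of the 3 distinct bracketings:
[S [NP [Det a] [N tree]] [VP [V sent] [NP [NP [NP [Det that] [N river]] [PP [P from] [NP [Det no] [N paper]]]] [Conj or] [NP [Det a] [N river]]]]]
[S [NP [Det a] [N tree]] [VP [V sent] [NP [NP [Det that] [N river]] [PP [P from] [NP [NP [Det no] [N paper]] [Conj or] [NP [Det a] [N river]]]]]]]
The trees differ in how a recursive rule is bracketed over the same span.

3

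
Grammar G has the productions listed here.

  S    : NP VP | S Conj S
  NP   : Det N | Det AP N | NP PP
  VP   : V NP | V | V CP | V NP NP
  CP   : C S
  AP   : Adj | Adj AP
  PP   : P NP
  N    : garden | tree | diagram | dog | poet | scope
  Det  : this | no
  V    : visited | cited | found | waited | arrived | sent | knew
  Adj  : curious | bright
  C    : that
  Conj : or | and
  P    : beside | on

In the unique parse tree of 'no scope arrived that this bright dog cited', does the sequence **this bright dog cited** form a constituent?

Yes

[S [NP [Det no] [N scope]] [VP [V arrived] [CP [C that] [S [NP [Det this] [AP [Adj bright]] [N dog]] [VP [V cited]]]]]]
The words 'this bright dog cited' are exhaustively dominated by a single S node (built by S → NP VP), so they form a constituent.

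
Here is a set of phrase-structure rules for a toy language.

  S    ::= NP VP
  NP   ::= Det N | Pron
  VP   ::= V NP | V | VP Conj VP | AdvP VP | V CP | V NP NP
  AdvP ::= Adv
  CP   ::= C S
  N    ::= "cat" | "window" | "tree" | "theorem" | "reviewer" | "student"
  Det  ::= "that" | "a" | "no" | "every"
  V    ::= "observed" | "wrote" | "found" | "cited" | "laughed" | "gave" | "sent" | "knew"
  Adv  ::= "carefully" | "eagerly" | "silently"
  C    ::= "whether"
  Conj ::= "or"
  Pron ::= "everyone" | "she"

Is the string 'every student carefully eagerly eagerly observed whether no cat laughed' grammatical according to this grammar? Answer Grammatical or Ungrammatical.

[S [NP [Det every] [N student]] [VP [AdvP [Adv carefully]] [VP [AdvP [Adv eagerly]] [VP [AdvP [Adv eagerly]] [VP [V observed] [CP [C whether] [S [NP [Det no] [N cat]] [VP [V laughed]]]]]]]]]
Each bracket corresponds to one application of a listed rule, so the string is derivable from S.

Grammatical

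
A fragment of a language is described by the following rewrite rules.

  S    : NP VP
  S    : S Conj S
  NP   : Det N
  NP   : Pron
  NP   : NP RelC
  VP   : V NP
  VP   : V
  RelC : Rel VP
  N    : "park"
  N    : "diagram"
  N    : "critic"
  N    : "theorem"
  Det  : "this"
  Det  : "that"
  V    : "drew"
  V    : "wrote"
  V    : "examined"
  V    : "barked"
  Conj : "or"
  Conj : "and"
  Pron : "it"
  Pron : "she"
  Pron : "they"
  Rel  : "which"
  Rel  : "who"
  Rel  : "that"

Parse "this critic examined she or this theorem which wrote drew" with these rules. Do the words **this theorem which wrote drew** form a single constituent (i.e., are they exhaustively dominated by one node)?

[S [S [NP [Det this] [N critic]] [VP [V examined] [NP [Pron she]]]] [Conj or] [S [NP [NP [Det this] [N theorem]] [RelC [Rel which] [VP [V wrote]]]] [VP [V drew]]]]
The words 'this theorem which wrote drew' are exhaustively dominated by a single S node (built by S → NP VP), so they form a constituent.

Yes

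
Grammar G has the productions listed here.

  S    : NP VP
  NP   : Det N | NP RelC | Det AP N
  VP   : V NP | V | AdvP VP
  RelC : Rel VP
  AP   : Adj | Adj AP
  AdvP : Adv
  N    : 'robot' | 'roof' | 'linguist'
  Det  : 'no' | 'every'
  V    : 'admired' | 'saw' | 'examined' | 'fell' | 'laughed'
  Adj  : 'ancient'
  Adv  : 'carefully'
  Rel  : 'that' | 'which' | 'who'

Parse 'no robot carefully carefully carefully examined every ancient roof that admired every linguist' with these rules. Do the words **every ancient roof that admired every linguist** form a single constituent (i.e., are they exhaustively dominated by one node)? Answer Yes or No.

[S [NP [Det no] [N robot]] [VP [AdvP [Adv carefully]] [VP [AdvP [Adv carefully]] [VP [AdvP [Adv carefully]] [VP [V examined] [NP [NP [Det every] [AP [Adj ancient]] [N roof]] [RelC [Rel that] [VP [V admired] [NP [Det every] [N linguist]]]]]]]]]]
The words 'every ancient roof that admired every linguist' are exhaustively dominated by a single NP node (built by NP → NP RelC), so they form a constituent.

Yes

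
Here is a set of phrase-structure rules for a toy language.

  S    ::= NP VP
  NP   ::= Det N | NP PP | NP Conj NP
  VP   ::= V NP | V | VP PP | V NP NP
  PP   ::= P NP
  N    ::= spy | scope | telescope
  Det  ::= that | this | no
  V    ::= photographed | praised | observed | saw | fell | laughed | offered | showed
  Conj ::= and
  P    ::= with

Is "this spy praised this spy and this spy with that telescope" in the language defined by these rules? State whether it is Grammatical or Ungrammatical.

S
  NP
    Det: this
    N: spy
  VP
    V: praised
    NP
      NP
        NP
          Det: this
          N: spy
        Conj: and
        NP
          Det: this
          N: spy
      PP
        P: with
        NP
          Det: that
          N: telescope
The bracketing above is licensed at every node by one of the given productions, with S at the root.

Grammatical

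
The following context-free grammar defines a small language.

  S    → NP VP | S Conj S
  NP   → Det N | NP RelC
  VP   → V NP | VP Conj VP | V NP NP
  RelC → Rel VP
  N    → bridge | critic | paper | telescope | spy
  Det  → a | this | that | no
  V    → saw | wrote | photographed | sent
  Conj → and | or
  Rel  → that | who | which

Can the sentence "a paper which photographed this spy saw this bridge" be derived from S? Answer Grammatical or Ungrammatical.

Grammatical

S
  NP
    NP
      Det: a
      N: paper
    RelC
      Rel: which
      VP
        V: photographed
        NP
          Det: this
          N: spy
  VP
    V: saw
    NP
      Det: this
      N: bridge
Every word is introduced by a lexical rule and the phrasal rules combine the resulting categories into a single S.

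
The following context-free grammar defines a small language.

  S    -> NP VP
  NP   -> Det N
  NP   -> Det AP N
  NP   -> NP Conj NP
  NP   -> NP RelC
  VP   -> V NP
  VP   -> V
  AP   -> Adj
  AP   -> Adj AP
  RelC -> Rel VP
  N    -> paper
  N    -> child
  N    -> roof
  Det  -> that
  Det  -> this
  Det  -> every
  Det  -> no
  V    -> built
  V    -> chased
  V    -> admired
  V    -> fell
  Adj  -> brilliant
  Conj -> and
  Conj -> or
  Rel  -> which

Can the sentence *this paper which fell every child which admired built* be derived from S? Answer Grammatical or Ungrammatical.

S
  NP
    NP
      Det: this
      N: paper
    RelC
      Rel: which
      VP
        V: fell
        NP
          NP
            Det: every
            N: child
          RelC
            Rel: which
            VP
              V: admired
  VP
    V: built
The bracketing above is licensed at every node by one of the given productions, with S at the root.

Grammatical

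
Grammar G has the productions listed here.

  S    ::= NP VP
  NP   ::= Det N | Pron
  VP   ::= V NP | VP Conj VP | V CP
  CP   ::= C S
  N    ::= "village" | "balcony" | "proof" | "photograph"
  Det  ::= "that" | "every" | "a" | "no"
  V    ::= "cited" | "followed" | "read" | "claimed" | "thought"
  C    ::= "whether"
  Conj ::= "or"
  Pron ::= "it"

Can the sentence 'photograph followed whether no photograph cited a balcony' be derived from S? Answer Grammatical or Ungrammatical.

Ungrammatical

For S → NP VP, no prefix of the string parses as an NP.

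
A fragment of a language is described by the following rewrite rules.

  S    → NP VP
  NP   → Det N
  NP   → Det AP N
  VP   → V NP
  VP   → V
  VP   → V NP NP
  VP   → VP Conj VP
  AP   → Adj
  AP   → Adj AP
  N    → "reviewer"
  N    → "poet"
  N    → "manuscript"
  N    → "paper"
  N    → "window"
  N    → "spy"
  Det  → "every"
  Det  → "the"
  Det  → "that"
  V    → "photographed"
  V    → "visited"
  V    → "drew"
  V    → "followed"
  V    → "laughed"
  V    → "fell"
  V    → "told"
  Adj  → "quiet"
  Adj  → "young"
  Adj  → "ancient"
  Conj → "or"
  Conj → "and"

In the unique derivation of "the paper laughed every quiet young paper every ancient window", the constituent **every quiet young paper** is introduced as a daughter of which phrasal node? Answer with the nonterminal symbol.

S
  NP
    Det: the
    N: paper
  VP
    V: laughed
    NP
      Det: every
      AP
        Adj: quiet
        AP
          Adj: young
      N: paper
    NP
      Det: every
      AP
        Adj: ancient
      N: window
The span 'every quiet young paper' is the NP node built by NP → Det AP N.
Its mother is the VP built by VP → V NP NP.

VP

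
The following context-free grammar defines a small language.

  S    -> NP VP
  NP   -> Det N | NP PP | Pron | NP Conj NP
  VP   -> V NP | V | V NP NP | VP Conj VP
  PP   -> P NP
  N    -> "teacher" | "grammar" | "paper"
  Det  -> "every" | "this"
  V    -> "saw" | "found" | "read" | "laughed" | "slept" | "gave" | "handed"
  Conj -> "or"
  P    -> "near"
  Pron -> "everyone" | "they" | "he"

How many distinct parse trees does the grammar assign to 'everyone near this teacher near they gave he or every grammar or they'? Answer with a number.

Two of the 4 distinct bracketings:
[S [NP [NP [Pron everyone]] [PP [P near] [NP [NP [Det this] [N teacher]] [PP [P near] [NP [Pron they]]]]]] [VP [V gave] [NP [NP [Pron he]] [Conj or] [NP [NP [Det every] [N grammar]] [Conj or] [NP [Pron they]]]]]]
[S [NP [NP [Pron everyone]] [PP [P near] [NP [NP [Det this] [N teacher]] [PP [P near] [NP [Pron they]]]]]] [VP [V gave] [NP [NP [NP [Pron he]] [Conj or] [NP [Det every] [N grammar]]] [Conj or] [NP [Pron they]]]]]
The trees differ in how a recursive rule is bracketed over the same span.

4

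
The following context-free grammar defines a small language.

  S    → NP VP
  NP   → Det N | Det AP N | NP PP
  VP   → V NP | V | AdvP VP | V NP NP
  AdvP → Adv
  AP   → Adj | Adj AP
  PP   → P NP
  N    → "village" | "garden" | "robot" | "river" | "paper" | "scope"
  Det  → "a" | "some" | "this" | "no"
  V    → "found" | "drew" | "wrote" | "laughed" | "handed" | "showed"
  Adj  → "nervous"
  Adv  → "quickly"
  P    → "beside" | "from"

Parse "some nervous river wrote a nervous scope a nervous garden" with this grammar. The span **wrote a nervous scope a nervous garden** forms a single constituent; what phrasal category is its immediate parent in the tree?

S
  NP
    Det: some
    AP
      Adj: nervous
    N: river
  VP
    V: wrote
    NP
      Det: a
      AP
        Adj: nervous
      N: scope
    NP
      Det: a
      AP
        Adj: nervous
      N: garden
The span 'wrote a nervous scope a nervous garden' is the VP node built by VP → V NP NP.
Its mother is the S built by S → NP VP.

S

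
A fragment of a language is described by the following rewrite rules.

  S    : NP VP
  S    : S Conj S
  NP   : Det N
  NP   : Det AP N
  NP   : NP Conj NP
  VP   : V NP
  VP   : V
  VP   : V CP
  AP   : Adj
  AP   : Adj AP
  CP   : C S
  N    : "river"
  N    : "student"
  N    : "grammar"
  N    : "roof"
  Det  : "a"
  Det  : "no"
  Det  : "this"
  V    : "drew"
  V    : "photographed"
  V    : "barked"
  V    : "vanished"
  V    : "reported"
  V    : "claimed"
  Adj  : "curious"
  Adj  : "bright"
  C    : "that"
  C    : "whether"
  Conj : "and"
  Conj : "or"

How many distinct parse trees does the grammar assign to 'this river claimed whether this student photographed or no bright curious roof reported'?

2

The two bracketings:
[S [NP [Det this] [N river]] [VP [V claimed] [CP [C whether] [S [S [NP [Det this] [N student]] [VP [V photographed]]] [Conj or] [S [NP [Det no] [AP [Adj bright] [AP [Adj curious]]] [N roof]] [VP [V reported]]]]]]]
[S [S [NP [Det this] [N river]] [VP [V claimed] [CP [C whether] [S [NP [Det this] [N student]] [VP [V photographed]]]]]] [Conj or] [S [NP [Det no] [AP [Adj bright] [AP [Adj curious]]] [N roof]] [VP [V reported]]]]
The trees differ in how a recursive rule is bracketed over the same span.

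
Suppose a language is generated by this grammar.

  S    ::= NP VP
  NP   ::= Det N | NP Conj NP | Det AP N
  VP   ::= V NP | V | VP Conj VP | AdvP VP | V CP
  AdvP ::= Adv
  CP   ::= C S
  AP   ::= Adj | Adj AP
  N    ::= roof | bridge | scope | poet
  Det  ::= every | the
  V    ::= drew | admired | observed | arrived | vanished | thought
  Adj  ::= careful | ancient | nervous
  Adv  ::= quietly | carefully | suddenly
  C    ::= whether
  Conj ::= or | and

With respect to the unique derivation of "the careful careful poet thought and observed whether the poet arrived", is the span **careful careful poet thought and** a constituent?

[S [NP [Det the] [AP [Adj careful] [AP [Adj careful]]] [N poet]] [VP [VP [V thought]] [Conj and] [VP [V observed] [CP [C whether] [S [NP [Det the] [N poet]] [VP [V arrived]]]]]]]
The smallest constituent containing 'careful careful poet thought and' is the S spanning 'the careful careful poet thought and observed whether the poet arrived'; no single node in the tree dominates exactly the given words.

No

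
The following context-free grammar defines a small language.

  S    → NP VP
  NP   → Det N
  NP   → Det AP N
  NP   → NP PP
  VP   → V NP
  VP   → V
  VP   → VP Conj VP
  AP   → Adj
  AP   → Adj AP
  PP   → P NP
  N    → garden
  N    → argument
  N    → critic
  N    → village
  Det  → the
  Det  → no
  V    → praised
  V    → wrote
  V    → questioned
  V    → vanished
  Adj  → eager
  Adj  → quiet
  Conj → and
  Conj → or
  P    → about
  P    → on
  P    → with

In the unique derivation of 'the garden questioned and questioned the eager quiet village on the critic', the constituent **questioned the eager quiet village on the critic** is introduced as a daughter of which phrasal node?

S
  NP
    Det: the
    N: garden
  VP
    VP
      V: questioned
    Conj: and
    VP
      V: questioned
      NP
        NP
          Det: the
          AP
            Adj: eager
            AP
              Adj: quiet
          N: village
        PP
          P: on
          NP
            Det: the
            N: critic
The span 'questioned the eager quiet village on the critic' is the VP node built by VP → V NP.
Its mother is the VP built by VP → VP Conj VP.

VP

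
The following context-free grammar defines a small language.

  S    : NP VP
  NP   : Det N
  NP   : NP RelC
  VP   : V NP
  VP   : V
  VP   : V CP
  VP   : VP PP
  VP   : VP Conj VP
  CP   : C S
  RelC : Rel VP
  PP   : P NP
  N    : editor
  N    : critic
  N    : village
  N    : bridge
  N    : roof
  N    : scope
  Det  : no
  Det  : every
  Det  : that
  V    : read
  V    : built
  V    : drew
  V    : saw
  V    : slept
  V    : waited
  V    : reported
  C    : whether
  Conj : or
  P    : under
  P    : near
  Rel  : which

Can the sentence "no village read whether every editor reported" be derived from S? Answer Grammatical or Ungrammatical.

Grammatical

S
  NP
    Det: no
    N: village
  VP
    V: read
    CP
      C: whether
      S
        NP
          Det: every
          N: editor
        VP
          V: reported
Each bracket corresponds to one application of a listed rule, so the string is derivable from S.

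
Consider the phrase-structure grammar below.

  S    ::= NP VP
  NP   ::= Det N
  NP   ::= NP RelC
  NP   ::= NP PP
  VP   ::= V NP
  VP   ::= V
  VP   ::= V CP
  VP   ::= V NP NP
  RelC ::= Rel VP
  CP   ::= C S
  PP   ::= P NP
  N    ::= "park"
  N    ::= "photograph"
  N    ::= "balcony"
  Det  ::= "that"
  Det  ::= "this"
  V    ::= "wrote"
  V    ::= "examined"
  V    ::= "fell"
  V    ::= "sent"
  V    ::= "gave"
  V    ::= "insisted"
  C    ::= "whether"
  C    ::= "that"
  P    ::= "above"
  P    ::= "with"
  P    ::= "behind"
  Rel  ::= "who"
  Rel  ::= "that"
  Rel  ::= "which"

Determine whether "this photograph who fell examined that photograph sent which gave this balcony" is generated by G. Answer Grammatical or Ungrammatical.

Ungrammatical

For S → NP VP, every NP-prefix leaves a non-VP remainder: after 'this photograph' the remainder is not a VP; after 'this photograph who fell' the remainder is not a VP.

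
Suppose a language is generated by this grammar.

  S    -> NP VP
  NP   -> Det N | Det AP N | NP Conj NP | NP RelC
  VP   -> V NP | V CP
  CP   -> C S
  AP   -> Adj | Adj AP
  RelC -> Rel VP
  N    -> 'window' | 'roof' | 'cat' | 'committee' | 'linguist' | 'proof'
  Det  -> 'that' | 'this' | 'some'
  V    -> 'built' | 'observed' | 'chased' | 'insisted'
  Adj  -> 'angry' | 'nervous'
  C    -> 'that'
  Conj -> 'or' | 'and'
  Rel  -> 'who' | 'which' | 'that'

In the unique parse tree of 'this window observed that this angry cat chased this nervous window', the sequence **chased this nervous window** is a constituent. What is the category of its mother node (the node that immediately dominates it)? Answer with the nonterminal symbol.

S

[S [NP [Det this] [N window]] [VP [V observed] [CP [C that] [S [NP [Det this] [AP [Adj angry]] [N cat]] [VP [V chased] [NP [Det this] [AP [Adj nervous]] [N window]]]]]]]
The span 'chased this nervous window' is the VP node built by VP → V NP.
Its mother is the S built by S → NP VP.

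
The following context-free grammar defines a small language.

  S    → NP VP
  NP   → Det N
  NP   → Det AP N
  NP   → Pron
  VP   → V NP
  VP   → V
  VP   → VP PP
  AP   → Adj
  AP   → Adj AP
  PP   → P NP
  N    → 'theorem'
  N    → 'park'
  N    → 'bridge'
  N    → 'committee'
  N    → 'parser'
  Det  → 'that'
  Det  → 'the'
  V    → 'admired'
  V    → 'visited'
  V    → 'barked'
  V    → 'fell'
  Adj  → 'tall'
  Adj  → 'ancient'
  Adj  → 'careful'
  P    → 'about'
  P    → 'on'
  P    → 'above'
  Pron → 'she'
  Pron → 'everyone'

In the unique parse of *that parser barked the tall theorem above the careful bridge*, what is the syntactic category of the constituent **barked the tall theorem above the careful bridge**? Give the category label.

VP

[S [NP [Det that] [N parser]] [VP [VP [V barked] [NP [Det the] [AP [Adj tall]] [N theorem]]] [PP [P above] [NP [Det the] [AP [Adj careful]] [N bridge]]]]]
The span 'barked the tall theorem above the careful bridge' is the VP node built by VP → VP PP.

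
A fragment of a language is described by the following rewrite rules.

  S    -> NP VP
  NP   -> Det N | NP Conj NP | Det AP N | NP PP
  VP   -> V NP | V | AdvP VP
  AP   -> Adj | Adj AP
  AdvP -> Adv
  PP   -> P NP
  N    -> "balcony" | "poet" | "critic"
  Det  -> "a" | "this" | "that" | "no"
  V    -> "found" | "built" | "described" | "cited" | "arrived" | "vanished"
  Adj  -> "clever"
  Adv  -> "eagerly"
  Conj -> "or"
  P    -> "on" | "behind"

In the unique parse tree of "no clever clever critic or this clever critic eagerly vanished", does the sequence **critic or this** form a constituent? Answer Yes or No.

No

[S [NP [NP [Det no] [AP [Adj clever] [AP [Adj clever]]] [N critic]] [Conj or] [NP [Det this] [AP [Adj clever]] [N critic]]] [VP [AdvP [Adv eagerly]] [VP [V vanished]]]]
The smallest constituent containing 'critic or this' is the NP spanning 'no clever clever critic or this clever critic'; no single node in the tree dominates exactly the given words.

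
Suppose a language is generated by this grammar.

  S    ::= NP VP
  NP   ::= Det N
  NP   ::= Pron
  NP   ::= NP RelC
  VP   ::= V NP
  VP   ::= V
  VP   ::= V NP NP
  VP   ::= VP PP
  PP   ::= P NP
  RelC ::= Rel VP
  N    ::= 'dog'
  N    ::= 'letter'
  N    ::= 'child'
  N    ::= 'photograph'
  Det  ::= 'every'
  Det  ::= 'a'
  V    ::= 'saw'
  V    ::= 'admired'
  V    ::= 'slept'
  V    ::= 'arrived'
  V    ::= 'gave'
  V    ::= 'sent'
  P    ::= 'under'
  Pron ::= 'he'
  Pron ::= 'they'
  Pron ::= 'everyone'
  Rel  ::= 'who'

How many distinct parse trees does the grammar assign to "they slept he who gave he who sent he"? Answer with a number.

Two of the 6 distinct bracketings:
[S [NP [Pron they]] [VP [V slept] [NP [NP [Pron he]] [RelC [Rel who] [VP [V gave] [NP [NP [Pron he]] [RelC [Rel who] [VP [V sent] [NP [Pron he]]]]]]]]]]
[S [NP [Pron they]] [VP [V slept] [NP [NP [Pron he]] [RelC [Rel who] [VP [V gave] [NP [NP [Pron he]] [RelC [Rel who] [VP [V sent]]]] [NP [Pron he]]]]]]]
The difference turns on whether VP → V is used at the relevant span, versus an alternative expansion of VP.

6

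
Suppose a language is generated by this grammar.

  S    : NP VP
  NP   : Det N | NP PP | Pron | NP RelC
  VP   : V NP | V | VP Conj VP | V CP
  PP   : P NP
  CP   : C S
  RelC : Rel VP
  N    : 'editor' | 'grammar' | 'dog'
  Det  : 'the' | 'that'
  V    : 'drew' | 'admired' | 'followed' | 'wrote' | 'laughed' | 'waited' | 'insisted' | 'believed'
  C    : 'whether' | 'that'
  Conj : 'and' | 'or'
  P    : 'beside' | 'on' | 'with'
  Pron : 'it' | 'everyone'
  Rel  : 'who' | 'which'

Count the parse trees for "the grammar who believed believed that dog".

1

[S [NP [NP [Det the] [N grammar]] [RelC [Rel who] [VP [V believed]]]] [VP [V believed] [NP [Det that] [N dog]]]]
No rule offers an alternative attachment or grouping for any span, so this is the only derivation.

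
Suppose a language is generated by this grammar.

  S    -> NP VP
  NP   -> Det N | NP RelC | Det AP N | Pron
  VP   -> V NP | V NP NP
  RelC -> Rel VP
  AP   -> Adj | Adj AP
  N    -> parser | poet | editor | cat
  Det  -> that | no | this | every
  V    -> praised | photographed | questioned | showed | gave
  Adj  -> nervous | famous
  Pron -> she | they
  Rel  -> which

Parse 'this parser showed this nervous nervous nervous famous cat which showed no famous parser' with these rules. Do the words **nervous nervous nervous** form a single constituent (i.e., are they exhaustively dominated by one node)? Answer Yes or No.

[S [NP [Det this] [N parser]] [VP [V showed] [NP [NP [Det this] [AP [Adj nervous] [AP [Adj nervous] [AP [Adj nervous] [AP [Adj famous]]]]] [N cat]] [RelC [Rel which] [VP [V showed] [NP [Det no] [AP [Adj famous]] [N parser]]]]]]]
The smallest constituent containing 'nervous nervous nervous' is the AP spanning 'nervous nervous nervous famous'; no single node in the tree dominates exactly the given words.

No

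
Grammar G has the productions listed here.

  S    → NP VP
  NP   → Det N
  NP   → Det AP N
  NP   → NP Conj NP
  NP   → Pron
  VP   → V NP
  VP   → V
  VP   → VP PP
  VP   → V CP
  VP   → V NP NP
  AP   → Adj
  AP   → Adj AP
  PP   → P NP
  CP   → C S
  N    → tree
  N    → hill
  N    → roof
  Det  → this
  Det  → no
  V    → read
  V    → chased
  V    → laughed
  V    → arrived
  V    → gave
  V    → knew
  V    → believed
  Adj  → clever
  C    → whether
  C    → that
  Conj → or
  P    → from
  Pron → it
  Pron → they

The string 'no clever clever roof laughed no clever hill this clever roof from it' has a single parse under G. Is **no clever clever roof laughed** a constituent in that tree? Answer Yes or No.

No

[S [NP [Det no] [AP [Adj clever] [AP [Adj clever]]] [N roof]] [VP [VP [V laughed] [NP [Det no] [AP [Adj clever]] [N hill]] [NP [Det this] [AP [Adj clever]] [N roof]]] [PP [P from] [NP [Pron it]]]]]
The smallest constituent containing 'no clever clever roof laughed' is the S spanning 'no clever clever roof laughed no clever hill this clever roof from it'; no single node in the tree dominates exactly the given words.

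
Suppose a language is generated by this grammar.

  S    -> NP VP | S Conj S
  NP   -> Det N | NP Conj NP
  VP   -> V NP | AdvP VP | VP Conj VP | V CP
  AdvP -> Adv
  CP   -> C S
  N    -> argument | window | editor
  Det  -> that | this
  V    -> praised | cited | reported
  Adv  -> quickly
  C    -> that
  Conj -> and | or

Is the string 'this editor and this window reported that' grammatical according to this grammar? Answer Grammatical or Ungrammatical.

Ungrammatical

For S → NP VP, every NP-prefix leaves a non-VP remainder: after 'this editor' the remainder is not a VP; after 'this editor and this window' the remainder is not a VP. The alternative S rule S → S Conj S likewise has no satisfying split.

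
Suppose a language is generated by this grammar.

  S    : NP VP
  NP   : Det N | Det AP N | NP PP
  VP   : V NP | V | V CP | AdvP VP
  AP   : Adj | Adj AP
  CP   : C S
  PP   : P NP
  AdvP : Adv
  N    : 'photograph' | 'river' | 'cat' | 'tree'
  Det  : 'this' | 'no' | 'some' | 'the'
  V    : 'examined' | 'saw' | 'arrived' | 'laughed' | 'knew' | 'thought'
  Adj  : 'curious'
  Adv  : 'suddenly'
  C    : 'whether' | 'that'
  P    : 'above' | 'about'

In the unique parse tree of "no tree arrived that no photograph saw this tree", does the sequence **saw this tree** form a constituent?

Yes

[S [NP [Det no] [N tree]] [VP [V arrived] [CP [C that] [S [NP [Det no] [N photograph]] [VP [V saw] [NP [Det this] [N tree]]]]]]]
The words 'saw this tree' are exhaustively dominated by a single VP node (built by VP → V NP), so they form a constituent.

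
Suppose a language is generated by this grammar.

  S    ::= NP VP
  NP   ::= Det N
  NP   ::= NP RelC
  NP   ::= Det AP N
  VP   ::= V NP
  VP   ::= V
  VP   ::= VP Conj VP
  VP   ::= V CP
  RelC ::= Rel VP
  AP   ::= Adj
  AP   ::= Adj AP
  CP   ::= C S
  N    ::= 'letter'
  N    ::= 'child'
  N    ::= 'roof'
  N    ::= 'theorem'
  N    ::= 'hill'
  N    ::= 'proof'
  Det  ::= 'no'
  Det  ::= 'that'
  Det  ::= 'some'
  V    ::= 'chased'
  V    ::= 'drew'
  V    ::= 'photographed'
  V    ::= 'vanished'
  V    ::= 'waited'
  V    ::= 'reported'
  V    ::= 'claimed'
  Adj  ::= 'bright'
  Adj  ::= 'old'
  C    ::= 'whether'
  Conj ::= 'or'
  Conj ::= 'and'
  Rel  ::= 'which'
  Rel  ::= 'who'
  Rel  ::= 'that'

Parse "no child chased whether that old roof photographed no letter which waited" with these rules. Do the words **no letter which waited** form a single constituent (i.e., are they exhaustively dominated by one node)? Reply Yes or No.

Yes

[S [NP [Det no] [N child]] [VP [V chased] [CP [C whether] [S [NP [Det that] [AP [Adj old]] [N roof]] [VP [V photographed] [NP [NP [Det no] [N letter]] [RelC [Rel which] [VP [V waited]]]]]]]]]
The words 'no letter which waited' are exhaustively dominated by a single NP node (built by NP → NP RelC), so they form a constituent.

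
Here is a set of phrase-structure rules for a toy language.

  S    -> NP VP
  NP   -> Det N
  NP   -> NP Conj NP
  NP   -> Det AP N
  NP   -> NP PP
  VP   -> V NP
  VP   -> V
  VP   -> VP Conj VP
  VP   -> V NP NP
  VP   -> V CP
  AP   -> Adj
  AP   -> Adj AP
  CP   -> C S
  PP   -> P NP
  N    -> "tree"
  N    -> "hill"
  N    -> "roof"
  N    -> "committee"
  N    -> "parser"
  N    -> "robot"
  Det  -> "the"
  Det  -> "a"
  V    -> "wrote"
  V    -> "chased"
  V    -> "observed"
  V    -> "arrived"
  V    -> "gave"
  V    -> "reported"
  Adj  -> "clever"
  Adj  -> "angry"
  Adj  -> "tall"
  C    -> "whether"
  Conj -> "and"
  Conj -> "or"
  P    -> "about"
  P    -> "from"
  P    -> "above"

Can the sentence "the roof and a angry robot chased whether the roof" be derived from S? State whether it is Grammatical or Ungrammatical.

For S → NP VP, every NP-prefix leaves a non-VP remainder: after 'the roof' the remainder is not a VP; after 'the roof and a angry robot' the remainder is not a VP.

Ungrammatical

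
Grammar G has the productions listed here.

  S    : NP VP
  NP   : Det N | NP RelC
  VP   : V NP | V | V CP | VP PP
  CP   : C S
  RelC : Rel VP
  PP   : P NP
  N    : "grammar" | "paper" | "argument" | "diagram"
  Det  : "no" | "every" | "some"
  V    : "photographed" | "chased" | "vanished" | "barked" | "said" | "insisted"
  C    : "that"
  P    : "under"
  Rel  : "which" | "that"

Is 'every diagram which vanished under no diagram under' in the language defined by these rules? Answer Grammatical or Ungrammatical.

Ungrammatical

For S → NP VP, every NP-prefix leaves a non-VP remainder: after 'every diagram' the remainder is not a VP; after 'every diagram which vanished' the remainder is not a VP; after 'every diagram which vanished under no diagram' the remainder is not a VP.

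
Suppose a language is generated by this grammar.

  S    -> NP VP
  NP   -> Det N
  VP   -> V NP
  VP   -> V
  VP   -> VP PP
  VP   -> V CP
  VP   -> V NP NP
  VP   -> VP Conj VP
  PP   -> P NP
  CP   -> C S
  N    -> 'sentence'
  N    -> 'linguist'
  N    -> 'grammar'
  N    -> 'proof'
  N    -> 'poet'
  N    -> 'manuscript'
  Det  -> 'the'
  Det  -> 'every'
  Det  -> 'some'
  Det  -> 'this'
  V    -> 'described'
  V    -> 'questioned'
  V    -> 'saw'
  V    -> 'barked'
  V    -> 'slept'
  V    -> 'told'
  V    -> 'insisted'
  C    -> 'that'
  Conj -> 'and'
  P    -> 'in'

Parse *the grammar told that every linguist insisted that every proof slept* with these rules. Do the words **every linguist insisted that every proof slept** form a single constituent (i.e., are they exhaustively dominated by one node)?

Yes

[S [NP [Det the] [N grammar]] [VP [V told] [CP [C that] [S [NP [Det every] [N linguist]] [VP [V insisted] [CP [C that] [S [NP [Det every] [N proof]] [VP [V slept]]]]]]]]]
The words 'every linguist insisted that every proof slept' are exhaustively dominated by a single S node (built by S → NP VP), so they form a constituent.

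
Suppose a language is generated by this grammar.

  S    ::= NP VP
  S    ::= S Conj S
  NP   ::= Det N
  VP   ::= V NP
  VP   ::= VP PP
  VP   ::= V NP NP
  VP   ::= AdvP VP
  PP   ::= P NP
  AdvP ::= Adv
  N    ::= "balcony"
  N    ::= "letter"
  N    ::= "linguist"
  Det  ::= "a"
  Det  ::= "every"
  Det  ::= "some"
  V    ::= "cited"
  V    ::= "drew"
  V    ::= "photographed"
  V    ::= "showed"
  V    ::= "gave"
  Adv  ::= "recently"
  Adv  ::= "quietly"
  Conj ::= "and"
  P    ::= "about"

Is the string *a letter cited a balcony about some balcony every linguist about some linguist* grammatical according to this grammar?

For S → NP VP, the only prefix that parses as NP is 'a letter', but the remainder 'cited a balcony about some balcony every linguist about some linguist' is not a VP under these rules. The alternative S rule S → S Conj S likewise has no satisfying split.

Ungrammatical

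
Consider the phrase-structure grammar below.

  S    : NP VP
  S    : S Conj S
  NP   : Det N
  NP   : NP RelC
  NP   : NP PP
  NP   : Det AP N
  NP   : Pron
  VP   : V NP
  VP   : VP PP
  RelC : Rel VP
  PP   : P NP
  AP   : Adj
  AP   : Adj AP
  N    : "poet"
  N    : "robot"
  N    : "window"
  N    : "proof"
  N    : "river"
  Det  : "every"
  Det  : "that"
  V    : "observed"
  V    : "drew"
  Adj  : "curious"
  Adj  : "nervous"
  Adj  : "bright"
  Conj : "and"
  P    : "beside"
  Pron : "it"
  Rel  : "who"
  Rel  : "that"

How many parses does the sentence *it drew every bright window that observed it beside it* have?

4

Two of the 4 distinct bracketings:
[S [NP [Pron it]] [VP [V drew] [NP [NP [Det every] [AP [Adj bright]] [N window]] [RelC [Rel that] [VP [V observed] [NP [NP [Pron it]] [PP [P beside] [NP [Pron it]]]]]]]]]
[S [NP [Pron it]] [VP [V drew] [NP [NP [Det every] [AP [Adj bright]] [N window]] [RelC [Rel that] [VP [VP [V observed] [NP [Pron it]]] [PP [P beside] [NP [Pron it]]]]]]]]
The difference turns on whether NP → NP PP is used at the relevant span, versus an alternative expansion of NP.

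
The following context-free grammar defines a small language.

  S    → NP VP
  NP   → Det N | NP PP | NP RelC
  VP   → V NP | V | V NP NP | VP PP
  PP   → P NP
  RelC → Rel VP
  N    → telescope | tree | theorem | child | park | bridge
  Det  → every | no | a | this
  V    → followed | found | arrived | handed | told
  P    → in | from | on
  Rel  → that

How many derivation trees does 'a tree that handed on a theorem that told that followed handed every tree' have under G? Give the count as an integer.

6

Two of the 6 distinct bracketings:
[S [NP [NP [NP [Det a] [N tree]] [RelC [Rel that] [VP [V handed]]]] [PP [P on] [NP [NP [NP [Det a] [N theorem]] [RelC [Rel that] [VP [V told]]]] [RelC [Rel that] [VP [V followed]]]]]] [VP [V handed] [NP [Det every] [N tree]]]]
[S [NP [NP [Det a] [N tree]] [RelC [Rel that] [VP [VP [V handed]] [PP [P on] [NP [NP [NP [Det a] [N theorem]] [RelC [Rel that] [VP [V told]]]] [RelC [Rel that] [VP [V followed]]]]]]]] [VP [V handed] [NP [Det every] [N tree]]]]
The difference turns on whether NP → NP PP is used at the relevant span, versus an alternative expansion of NP.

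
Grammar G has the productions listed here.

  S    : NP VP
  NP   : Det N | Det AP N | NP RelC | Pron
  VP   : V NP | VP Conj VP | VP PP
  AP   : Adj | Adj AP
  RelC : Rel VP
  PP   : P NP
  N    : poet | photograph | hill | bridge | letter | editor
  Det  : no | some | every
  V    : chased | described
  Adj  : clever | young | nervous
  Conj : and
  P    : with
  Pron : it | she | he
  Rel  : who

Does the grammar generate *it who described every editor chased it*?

Grammatical

S
  NP
    NP
      Pron: it
    RelC
      Rel: who
      VP
        V: described
        NP
          Det: every
          N: editor
  VP
    V: chased
    NP
      Pron: it
The bracketing above is licensed at every node by one of the given productions, with S at the root.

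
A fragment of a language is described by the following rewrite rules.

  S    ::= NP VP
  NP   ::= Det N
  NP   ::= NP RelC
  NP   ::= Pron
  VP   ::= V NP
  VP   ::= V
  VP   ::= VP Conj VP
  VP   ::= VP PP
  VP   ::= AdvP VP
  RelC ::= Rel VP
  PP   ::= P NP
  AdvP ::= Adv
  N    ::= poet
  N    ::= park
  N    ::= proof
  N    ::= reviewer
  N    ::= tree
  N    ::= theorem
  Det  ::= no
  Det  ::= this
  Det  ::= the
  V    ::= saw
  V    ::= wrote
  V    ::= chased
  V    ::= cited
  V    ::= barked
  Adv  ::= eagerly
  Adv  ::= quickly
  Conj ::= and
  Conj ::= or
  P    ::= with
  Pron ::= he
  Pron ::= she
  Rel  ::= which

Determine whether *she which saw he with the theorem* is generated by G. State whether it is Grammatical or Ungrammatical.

For S → NP VP, every NP-prefix leaves a non-VP remainder: after 'she' the remainder is not a VP; after 'she which saw' the remainder is not a VP; after 'she which saw he' the remainder is not a VP.

Ungrammatical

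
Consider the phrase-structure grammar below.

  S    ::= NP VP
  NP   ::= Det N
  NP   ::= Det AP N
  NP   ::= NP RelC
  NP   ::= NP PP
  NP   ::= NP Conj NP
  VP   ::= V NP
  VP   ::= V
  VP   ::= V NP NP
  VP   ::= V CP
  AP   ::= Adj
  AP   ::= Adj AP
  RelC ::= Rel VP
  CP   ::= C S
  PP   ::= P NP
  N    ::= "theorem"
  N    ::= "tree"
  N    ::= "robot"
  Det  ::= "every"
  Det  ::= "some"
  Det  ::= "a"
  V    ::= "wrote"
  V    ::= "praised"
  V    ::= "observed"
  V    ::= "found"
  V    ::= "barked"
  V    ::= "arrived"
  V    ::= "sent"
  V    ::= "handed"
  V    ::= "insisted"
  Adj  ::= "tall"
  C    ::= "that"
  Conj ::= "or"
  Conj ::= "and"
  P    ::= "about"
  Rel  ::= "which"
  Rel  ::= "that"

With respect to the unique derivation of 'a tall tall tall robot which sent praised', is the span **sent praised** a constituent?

No

[S [NP [NP [Det a] [AP [Adj tall] [AP [Adj tall] [AP [Adj tall]]]] [N robot]] [RelC [Rel which] [VP [V sent]]]] [VP [V praised]]]
The smallest constituent containing 'sent praised' is the S spanning 'a tall tall tall robot which sent praised'; no single node in the tree dominates exactly the given words.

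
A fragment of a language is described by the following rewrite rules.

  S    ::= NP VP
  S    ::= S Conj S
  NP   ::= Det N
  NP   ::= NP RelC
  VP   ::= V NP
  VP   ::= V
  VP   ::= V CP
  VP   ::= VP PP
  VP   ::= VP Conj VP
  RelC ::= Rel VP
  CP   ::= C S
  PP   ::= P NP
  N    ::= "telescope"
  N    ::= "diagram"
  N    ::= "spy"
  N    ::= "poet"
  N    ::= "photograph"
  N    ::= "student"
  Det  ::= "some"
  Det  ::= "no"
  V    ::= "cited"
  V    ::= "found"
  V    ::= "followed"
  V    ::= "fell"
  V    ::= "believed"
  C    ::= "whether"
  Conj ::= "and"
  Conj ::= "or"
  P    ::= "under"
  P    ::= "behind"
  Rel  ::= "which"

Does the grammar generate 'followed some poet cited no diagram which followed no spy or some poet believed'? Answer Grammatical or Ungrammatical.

For S → NP VP, no prefix of the string parses as an NP. The alternative S rule S → S Conj S likewise has no satisfying split.

Ungrammatical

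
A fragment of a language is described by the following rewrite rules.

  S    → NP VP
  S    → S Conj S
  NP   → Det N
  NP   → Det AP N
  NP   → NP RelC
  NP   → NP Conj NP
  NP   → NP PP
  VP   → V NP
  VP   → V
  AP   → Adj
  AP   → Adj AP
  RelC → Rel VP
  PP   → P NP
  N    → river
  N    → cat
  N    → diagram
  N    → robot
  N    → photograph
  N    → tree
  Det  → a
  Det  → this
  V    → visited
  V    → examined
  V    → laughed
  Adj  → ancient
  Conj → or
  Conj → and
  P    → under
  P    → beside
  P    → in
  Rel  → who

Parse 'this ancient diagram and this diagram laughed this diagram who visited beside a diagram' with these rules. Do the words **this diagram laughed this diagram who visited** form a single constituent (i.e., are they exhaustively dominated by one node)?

[S [NP [NP [Det this] [AP [Adj ancient]] [N diagram]] [Conj and] [NP [Det this] [N diagram]]] [VP [V laughed] [NP [NP [NP [Det this] [N diagram]] [RelC [Rel who] [VP [V visited]]]] [PP [P beside] [NP [Det a] [N diagram]]]]]]
The smallest constituent containing 'this diagram laughed this diagram who visited' is the S spanning 'this ancient diagram and this diagram laughed this diagram who visited beside a diagram'; no single node in the tree dominates exactly the given words.

No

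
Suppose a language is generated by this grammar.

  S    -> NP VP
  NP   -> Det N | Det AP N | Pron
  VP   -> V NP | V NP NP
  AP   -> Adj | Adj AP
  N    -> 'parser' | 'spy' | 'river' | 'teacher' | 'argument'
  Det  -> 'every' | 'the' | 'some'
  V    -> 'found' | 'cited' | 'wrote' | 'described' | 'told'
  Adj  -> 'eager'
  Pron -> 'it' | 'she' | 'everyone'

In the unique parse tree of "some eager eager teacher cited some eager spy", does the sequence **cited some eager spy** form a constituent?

Yes

[S [NP [Det some] [AP [Adj eager] [AP [Adj eager]]] [N teacher]] [VP [V cited] [NP [Det some] [AP [Adj eager]] [N spy]]]]
The words 'cited some eager spy' are exhaustively dominated by a single VP node (built by VP → V NP), so they form a constituent.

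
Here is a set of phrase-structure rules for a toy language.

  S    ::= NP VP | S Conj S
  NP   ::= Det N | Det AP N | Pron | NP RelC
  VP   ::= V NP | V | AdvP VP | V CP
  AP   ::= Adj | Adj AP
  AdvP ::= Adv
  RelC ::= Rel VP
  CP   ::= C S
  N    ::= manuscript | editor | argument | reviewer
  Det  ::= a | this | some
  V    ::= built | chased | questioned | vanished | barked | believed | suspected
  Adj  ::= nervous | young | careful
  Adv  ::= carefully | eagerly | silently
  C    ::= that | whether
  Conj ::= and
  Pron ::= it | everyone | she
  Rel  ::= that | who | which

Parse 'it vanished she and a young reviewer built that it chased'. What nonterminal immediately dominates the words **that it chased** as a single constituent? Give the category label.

CP

S
  S
    NP
      Pron: it
    VP
      V: vanished
      NP
        Pron: she
  Conj: and
  S
    NP
      Det: a
      AP
        Adj: young
      N: reviewer
    VP
      V: built
      CP
        C: that
        S
          NP
            Pron: it
          VP
            V: chased
The span 'that it chased' is the CP node built by CP → C S.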